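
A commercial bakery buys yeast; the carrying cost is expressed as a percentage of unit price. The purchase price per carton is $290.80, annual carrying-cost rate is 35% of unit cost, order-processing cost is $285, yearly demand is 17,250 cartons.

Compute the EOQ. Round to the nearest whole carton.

311 cartons

Holding cost per carton per year: H = 35% × $290.8 = $101.7800
EOQ = √(2DS/H) = √(2 × 17,250 × 285 / 101.78)
    = √(96,605.42) ≈ 310.81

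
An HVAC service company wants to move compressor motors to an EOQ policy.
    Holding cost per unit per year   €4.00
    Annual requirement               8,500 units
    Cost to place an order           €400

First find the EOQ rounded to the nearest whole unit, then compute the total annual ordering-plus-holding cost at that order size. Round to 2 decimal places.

2DS/H = 2·8,500·400/4 = 1,700,000.00
EOQ = √1,700,000.00 ≈ 1,303.84 → Q = 1,304 units
Orders/yr = 8,500/1,304 = 6.518; ordering cost = 6.518 × €400 = €2,607.36
Average inventory = 1,304/2 = 652; holding cost = 652 × €4 = €2,608.00
Total = €2,607.36 + €2,608.00 = €5,215.36

€5,215.36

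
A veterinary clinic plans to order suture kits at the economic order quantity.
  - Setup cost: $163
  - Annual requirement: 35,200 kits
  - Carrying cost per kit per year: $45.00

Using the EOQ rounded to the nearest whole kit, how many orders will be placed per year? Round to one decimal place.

Q* = √(2·D·S / H) = √(2·35,200·163 / 45) = √255,004.4 ≈ 504.98 → Q = 505
N = D/Q = 35,200/505 ≈ 69.703 orders/yr

69.7 orders per year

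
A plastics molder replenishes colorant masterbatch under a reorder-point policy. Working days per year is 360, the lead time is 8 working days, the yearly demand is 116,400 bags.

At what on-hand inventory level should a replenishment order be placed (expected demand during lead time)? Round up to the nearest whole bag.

2,587 bags

Daily demand d = 116,400 / 360 = 323.333 bags/day
Demand during lead time = 323.333 × 8 = 2,586.67
Reorder point = 2,586.67 → round up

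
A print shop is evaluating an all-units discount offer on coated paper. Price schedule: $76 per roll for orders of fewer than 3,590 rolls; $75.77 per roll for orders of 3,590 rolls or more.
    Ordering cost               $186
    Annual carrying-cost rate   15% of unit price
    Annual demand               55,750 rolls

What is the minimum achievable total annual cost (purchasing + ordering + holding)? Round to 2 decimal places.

$4,247,467.01

H₁ = 15%×$76 = $11.4000;  H₂ = 15%×$75.77 = $11.3655
EOQ₁ = √(2×55,750×186/11.4000) = 1,348.78  (< 3,590, feasible at tier 1)
EOQ₂ = √(2×55,750×186/11.3655) = 1,350.83  (< 3,590 → use Q = 3,590 at tier-2 price)
TC(tier 1 (EOQ₁), Q≈1,348.8) = $4,252,376.10
TC(tier 2, Q≈3,590.0) = $4,247,467.01
Minimum at tier 2: $4,247,467.01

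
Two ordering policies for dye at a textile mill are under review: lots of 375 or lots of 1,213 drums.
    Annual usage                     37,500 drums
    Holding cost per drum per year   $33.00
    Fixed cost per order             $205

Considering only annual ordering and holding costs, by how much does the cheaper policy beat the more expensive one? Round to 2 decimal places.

For each Q, cost = (D/Q)·S + (Q/2)·H.
TC(375) = (37,500/375)×205 + (375/2)×33 = $26,687.50
TC(1,213) = (37,500/1,213)×205 + (1,213/2)×33 = $26,352.09
Cheaper: Q = 1,213.  Difference = $335.41

$335.41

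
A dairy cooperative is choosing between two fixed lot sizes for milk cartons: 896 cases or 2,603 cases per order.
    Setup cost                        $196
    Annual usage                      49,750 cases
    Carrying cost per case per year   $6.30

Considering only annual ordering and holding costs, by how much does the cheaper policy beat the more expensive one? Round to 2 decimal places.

$1,759.70

TC(Q) = (D/Q)S + (Q/2)H
TC(896) = (49,750/896)×196 + (896/2)×6.3 = $13,705.21
TC(2,603) = (49,750/2,603)×196 + (2,603/2)×6.3 = $11,945.51
Cheaper: Q = 2,603.  Difference = $1,759.70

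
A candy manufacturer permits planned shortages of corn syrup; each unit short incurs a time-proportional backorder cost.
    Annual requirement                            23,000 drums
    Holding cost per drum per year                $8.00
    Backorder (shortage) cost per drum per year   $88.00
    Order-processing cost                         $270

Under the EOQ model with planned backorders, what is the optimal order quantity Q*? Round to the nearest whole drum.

Basic EOQ = √(2·23,000·270/8) = 1,245.994
Backorder adjustment √((H+b)/b) = √((8+88)/88) = 1.0445
Q* = 1,245.994 × 1.0445 ≈ 1,301.40

1,301 drums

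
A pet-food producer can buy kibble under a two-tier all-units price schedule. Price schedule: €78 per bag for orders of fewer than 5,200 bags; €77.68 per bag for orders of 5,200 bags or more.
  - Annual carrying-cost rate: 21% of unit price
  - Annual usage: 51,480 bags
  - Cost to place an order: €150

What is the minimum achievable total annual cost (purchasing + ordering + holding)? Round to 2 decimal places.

H₁ = 21%×€78 = €16.3800;  H₂ = 21%×€77.68 = €16.3128
EOQ₁ = √(2×51,480×150/16.3800) = 971.01  (< 5,200, feasible at tier 1)
EOQ₂ = √(2×51,480×150/16.3128) = 973.01  (< 5,200 → use Q = 5,200 at tier-2 price)
TC(tier 1 (EOQ₁), Q≈971.0) = €4,031,345.12
TC(tier 2, Q≈5,200.0) = €4,042,864.68
Minimum at tier 1 (EOQ₁): €4,031,345.12

€4,031,345.12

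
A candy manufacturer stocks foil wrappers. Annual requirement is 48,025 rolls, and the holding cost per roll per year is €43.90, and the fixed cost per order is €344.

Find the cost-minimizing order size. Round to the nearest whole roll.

2DS/H = 2·48,025·344/43.9 = 752,646.92
EOQ = √752,646.92 ≈ 867.55

868 rolls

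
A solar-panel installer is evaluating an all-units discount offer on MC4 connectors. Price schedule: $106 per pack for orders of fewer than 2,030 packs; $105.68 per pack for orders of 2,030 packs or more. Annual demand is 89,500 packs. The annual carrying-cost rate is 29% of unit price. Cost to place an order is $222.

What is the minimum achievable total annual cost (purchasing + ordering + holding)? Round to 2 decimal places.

H₁ = 29%×$106 = $30.7400;  H₂ = 29%×$105.68 = $30.6472
EOQ₁ = √(2×89,500×222/30.7400) = 1,136.98  (< 2,030, feasible at tier 1)
EOQ₂ = √(2×89,500×222/30.6472) = 1,138.70  (< 2,030 → use Q = 2,030 at tier-2 price)
TC(tier 1 (EOQ₁), Q≈1,137.0) = $9,521,950.62
TC(tier 2, Q≈2,030.0) = $9,499,254.59
Minimum at tier 2: $9,499,254.59

$9,499,254.59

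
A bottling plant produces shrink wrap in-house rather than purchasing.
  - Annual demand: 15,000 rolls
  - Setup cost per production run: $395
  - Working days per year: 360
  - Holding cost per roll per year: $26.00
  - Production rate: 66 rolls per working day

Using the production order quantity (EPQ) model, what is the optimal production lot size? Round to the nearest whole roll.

1,112 rolls

Daily demand d = 15,000/360 = 41.667; p = 66; 1 − d/p = 0.36869
EPQ = √(2DS / (H(1 − d/p)))
    = √(2 × 15,000 × 395 / (26 × 0.36869)) ≈ 1,111.84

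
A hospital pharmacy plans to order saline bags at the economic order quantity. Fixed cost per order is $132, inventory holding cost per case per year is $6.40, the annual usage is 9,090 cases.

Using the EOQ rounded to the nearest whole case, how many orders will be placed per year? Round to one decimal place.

Optimal lot size Q* = (2 × 9,090 × $132 / $6.4)^½ ≈ 612.34 → Q = 612
N = D/Q = 9,090/612 ≈ 14.853 orders/yr

14.9 orders per year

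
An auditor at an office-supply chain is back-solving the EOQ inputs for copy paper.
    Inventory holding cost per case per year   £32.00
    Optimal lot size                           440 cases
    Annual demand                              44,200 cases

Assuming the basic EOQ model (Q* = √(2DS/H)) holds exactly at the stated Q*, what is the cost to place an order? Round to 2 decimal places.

From Q* = √(2DS/H) ⇒ Q*² = 2DS/H.
S = Q²H / (2D) = 440² × 32 / (2 × 44,200) = 70.0814

£70.08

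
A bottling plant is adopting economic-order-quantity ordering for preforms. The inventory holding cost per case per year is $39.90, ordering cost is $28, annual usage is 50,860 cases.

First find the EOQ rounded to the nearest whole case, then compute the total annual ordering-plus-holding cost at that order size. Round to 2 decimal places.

Optimal lot size Q* = (2 × 50,860 × $28 / $39.9)^½ ≈ 267.17 → Q = 267 cases
Ordering: D/Q × S = 50,860/267 × $28 = $5,333.63
Holding:  Q/2 × H = 267/2 × $39.9 = $5,326.65
Total = $5,333.63 + $5,326.65 = $10,660.28

$10,660.28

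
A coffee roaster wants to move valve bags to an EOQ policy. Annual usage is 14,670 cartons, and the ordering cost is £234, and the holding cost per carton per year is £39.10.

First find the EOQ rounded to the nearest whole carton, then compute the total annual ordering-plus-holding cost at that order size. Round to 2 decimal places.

£16,384.24

EOQ = √(2DS/H) = √(2 × 14,670 × 234 / 39.1)
    = √(175,589.77) ≈ 419.03 → Q = 419 cartons
Orders/yr = 14,670/419 = 35.012; ordering cost = 35.012 × £234 = £8,192.79
Average inventory = 419/2 = 209.5; holding cost = 209.5 × £39.1 = £8,191.45
Total = £8,192.79 + £8,191.45 = £16,384.24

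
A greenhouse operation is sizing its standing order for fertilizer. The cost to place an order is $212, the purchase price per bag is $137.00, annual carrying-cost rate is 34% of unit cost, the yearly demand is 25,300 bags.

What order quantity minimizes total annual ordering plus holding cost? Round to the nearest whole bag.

480 bags

Holding cost per bag per year: H = 34% × $137 = $46.5800
2DS/H = 2·25,300·212/46.58 = 230,296.26
EOQ = √230,296.26 ≈ 479.89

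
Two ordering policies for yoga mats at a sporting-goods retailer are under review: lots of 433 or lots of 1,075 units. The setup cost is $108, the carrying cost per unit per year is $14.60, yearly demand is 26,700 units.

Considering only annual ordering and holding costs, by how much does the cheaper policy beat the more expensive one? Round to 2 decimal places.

TC(Q) = (D/Q)S + (Q/2)H
TC(433) = (26,700/433)×108 + (433/2)×14.6 = $9,820.48
TC(1,075) = (26,700/1,075)×108 + (1,075/2)×14.6 = $10,529.92
|ΔTC| = |$9,820.48 − $10,529.92| = $709.43

$709.43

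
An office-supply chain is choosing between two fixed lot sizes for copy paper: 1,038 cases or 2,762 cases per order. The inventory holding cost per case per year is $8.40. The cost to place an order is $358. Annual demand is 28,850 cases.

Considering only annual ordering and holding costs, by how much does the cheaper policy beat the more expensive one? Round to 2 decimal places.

$1,030.04

For each Q, cost = (D/Q)·S + (Q/2)·H.
TC(1,038) = (28,850/1,038)×358 + (1,038/2)×8.4 = $14,309.79
TC(2,762) = (28,850/2,762)×358 + (2,762/2)×8.4 = $15,339.83
|ΔTC| = |$14,309.79 − $15,339.83| = $1,030.04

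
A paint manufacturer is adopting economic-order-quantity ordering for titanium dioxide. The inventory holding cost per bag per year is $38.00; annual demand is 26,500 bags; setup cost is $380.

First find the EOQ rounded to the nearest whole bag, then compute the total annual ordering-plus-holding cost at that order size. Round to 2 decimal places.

$27,664.42

EOQ = √(2DS/H) = √(2 × 26,500 × 380 / 38)
    = √(530,000.00) ≈ 728.01 → Q = 728 bags
Annual ordering cost = (D/Q)·S = (26,500/728) × 380 = $13,832.42
Annual holding cost  = (Q/2)·H = (728/2) × 38 = $13,832.00
Total = $13,832.42 + $13,832.00 = $27,664.42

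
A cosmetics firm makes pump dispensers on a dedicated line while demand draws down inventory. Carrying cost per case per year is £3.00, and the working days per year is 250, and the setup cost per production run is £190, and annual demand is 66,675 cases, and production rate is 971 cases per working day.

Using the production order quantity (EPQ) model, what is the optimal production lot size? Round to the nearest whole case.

3,412 cases

Daily demand d = 66,675/250 = 266.700; p = 971; 1 − d/p = 0.72533
EPQ = √(2DS / (H(1 − d/p)))
    = √(2 × 66,675 × 190 / (3 × 0.72533)) ≈ 3,412.27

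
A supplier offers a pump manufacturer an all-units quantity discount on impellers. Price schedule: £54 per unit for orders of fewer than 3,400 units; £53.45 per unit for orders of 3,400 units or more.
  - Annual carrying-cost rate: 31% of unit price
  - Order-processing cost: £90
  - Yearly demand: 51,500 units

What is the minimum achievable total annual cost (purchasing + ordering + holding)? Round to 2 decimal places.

£2,782,206.39

H₁ = 31%×£54 = £16.7400;  H₂ = 31%×£53.45 = £16.5695
EOQ₁ = √(2×51,500×90/16.7400) = 744.15  (< 3,400, feasible at tier 1)
EOQ₂ = √(2×51,500×90/16.5695) = 747.97  (< 3,400 → use Q = 3,400 at tier-2 price)
TC(tier 1 (EOQ₁), Q≈744.2) = £2,793,457.12
TC(tier 2, Q≈3,400.0) = £2,782,206.39
Minimum at tier 2: £2,782,206.39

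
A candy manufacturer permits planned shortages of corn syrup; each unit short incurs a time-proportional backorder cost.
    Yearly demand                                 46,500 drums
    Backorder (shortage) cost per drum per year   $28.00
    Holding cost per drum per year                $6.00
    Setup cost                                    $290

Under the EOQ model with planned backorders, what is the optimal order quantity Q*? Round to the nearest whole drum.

2,336 drums

Q* = √(2DS/H) · √((H + b)/b)
   = √(2 × 46,500 × 290 / 6) · √((6 + 28) / 28)
   = 2,120.142 × 1.1019 ≈ 2,336.28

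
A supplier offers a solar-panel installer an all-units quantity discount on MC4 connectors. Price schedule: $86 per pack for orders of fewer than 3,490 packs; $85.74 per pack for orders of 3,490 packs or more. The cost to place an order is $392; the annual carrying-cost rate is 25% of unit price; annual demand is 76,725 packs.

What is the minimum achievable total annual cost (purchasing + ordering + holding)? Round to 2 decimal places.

H₁ = 25%×$86 = $21.5000;  H₂ = 25%×$85.74 = $21.4350
EOQ₁ = √(2×76,725×392/21.5000) = 1,672.66  (< 3,490, feasible at tier 1)
EOQ₂ = √(2×76,725×392/21.4350) = 1,675.19  (< 3,490 → use Q = 3,490 at tier-2 price)
TC(tier 1 (EOQ₁), Q≈1,672.7) = $6,634,312.16
TC(tier 2, Q≈3,490.0) = $6,624,423.40
Minimum at tier 2: $6,624,423.40

$6,624,423.40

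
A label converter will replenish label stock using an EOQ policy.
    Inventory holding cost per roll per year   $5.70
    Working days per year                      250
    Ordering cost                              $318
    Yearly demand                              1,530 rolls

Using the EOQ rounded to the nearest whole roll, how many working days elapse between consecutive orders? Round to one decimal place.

67.5 days

EOQ = √(2DS/H) = √(2 × 1,530 × 318 / 5.7)
    = √(170,715.79) ≈ 413.18 → Q = 413 rolls
Cycle time = (working days × Q)/D = (250 × 413) / 1,530 = 67.484 days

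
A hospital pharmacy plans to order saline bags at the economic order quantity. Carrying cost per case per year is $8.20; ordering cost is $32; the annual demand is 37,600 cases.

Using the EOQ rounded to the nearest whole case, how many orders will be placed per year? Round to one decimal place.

69.4 orders per year

EOQ = √(2DS/H) = √(2 × 37,600 × 32 / 8.2)
    = √(293,463.41) ≈ 541.72 → Q = 542
N = D/Q = 37,600/542 ≈ 69.373 orders/yr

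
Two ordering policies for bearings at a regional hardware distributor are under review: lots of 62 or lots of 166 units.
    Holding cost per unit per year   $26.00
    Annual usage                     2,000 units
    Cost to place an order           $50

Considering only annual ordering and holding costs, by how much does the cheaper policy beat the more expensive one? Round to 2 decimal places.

$341.51

Annual cost at Q: ordering D·S/Q plus holding Q·H/2.
TC(62) = (2,000/62)×50 + (62/2)×26 = $2,418.90
TC(166) = (2,000/166)×50 + (166/2)×26 = $2,760.41
|ΔTC| = |$2,418.90 − $2,760.41| = $341.51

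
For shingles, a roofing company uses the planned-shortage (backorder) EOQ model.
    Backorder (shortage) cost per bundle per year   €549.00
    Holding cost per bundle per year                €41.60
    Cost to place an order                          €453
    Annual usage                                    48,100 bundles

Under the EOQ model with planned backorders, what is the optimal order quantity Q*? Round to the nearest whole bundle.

Q* = √(2DS/H) · √((H + b)/b)
   = √(2 × 48,100 × 453 / 41.6) · √((41.6 + 549) / 549)
   = 1,023.505 × 1.0372 ≈ 1,061.57

1,062 bundles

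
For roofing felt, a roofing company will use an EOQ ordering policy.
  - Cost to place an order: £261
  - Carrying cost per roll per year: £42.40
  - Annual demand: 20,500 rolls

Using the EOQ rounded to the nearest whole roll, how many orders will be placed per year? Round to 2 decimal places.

40.84 orders per year

2DS/H = 2·20,500·261/42.4 = 252,382.08
EOQ = √252,382.08 ≈ 502.38 → Q = 502
N = D/Q = 20,500/502 ≈ 40.837 orders/yr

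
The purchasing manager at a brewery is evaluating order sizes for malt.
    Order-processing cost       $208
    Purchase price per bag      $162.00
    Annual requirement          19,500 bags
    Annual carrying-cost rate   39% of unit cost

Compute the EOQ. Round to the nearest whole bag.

358 bags

Holding cost per bag per year: H = 39% × $162 = $63.1800
Q* = √(2·D·S / H) = √(2·19,500·208 / 63.18) = √128,395.1 ≈ 358.32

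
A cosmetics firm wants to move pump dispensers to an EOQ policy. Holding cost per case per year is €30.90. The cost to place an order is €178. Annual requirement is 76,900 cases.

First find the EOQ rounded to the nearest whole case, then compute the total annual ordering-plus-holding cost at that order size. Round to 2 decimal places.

2DS/H = 2·76,900·178/30.9 = 885,967.64
EOQ = √885,967.64 ≈ 941.26 → Q = 941 cases
Annual ordering cost = (D/Q)·S = (76,900/941) × 178 = €14,546.44
Annual holding cost  = (Q/2)·H = (941/2) × 30.9 = €14,538.45
Total = €14,546.44 + €14,538.45 = €29,084.89

€29,084.89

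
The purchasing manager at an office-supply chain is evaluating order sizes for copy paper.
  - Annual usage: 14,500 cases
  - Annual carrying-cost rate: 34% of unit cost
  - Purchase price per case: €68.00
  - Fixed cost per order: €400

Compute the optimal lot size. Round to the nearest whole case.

Holding cost per case per year: H = 34% × €68 = €23.1200
2DS/H = 2·14,500·400/23.12 = 501,730.10
EOQ = √501,730.10 ≈ 708.33

708 cases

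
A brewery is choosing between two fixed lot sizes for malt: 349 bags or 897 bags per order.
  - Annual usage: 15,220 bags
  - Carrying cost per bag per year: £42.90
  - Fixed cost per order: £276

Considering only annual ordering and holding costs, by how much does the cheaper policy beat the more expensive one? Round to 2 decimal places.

Annual cost at Q: ordering D·S/Q plus holding Q·H/2.
TC(349) = (15,220/349)×276 + (349/2)×42.9 = £19,522.50
TC(897) = (15,220/897)×276 + (897/2)×42.9 = £23,923.73
Cheaper: Q = 349.  Difference = £4,401.23

£4,401.23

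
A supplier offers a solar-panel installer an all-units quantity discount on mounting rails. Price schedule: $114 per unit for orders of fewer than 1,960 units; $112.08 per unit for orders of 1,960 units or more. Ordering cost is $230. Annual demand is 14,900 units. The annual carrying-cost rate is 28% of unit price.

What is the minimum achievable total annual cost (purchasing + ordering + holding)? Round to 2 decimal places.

$1,702,495.22

H₁ = 28%×$114 = $31.9200;  H₂ = 28%×$112.08 = $31.3824
EOQ₁ = √(2×14,900×230/31.9200) = 463.38  (< 1,960, feasible at tier 1)
EOQ₂ = √(2×14,900×230/31.3824) = 467.34  (< 1,960 → use Q = 1,960 at tier-2 price)
TC(tier 1 (EOQ₁), Q≈463.4) = $1,713,391.20
TC(tier 2, Q≈1,960.0) = $1,702,495.22
Minimum at tier 2: $1,702,495.22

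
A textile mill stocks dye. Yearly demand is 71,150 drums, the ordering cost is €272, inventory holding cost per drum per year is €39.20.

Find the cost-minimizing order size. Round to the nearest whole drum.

EOQ = √(2DS/H) = √(2 × 71,150 × 272 / 39.2)
    = √(987,387.76) ≈ 993.67

994 drums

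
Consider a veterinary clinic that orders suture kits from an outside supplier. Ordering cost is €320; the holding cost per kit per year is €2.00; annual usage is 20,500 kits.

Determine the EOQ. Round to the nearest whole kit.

2,561 kits

Q* = √(2·D·S / H) = √(2·20,500·320 / 2) = √6,560,000.0 ≈ 2,561.25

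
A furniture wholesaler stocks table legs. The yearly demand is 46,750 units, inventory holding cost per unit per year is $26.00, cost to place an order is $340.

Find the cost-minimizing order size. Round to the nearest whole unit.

1,106 units

Optimal lot size Q* = (2 × 46,750 × $340 / $26)^½ ≈ 1,105.75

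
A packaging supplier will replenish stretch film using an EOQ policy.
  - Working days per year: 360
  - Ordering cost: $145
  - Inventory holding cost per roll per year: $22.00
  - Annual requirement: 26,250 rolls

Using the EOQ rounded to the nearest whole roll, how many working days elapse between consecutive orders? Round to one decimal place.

8.1 days

Optimal lot size Q* = (2 × 26,250 × $145 / $22)^½ ≈ 588.24 → Q = 588 rolls
T = Q/D × 360 days = 588/26,250 × 360 = 8.064 days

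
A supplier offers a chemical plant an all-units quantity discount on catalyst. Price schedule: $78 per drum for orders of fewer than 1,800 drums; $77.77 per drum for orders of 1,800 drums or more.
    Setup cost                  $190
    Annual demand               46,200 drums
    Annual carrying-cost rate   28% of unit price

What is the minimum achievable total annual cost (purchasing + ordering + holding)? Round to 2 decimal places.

$3,617,448.71

H₁ = 28%×$78 = $21.8400;  H₂ = 28%×$77.77 = $21.7756
EOQ₁ = √(2×46,200×190/21.8400) = 896.57  (< 1,800, feasible at tier 1)
EOQ₂ = √(2×46,200×190/21.7756) = 897.90  (< 1,800 → use Q = 1,800 at tier-2 price)
TC(tier 1 (EOQ₁), Q≈896.6) = $3,623,181.19
TC(tier 2, Q≈1,800.0) = $3,617,448.71
Minimum at tier 2: $3,617,448.71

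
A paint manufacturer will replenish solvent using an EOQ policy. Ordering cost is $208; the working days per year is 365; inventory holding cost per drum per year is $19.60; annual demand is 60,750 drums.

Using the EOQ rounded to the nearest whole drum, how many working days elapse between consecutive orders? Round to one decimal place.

6.8 days

Optimal lot size Q* = (2 × 60,750 × $208 / $19.6)^½ ≈ 1,135.51 → Q = 1,136 drums
T = Q/D × 365 days = 1,136/60,750 × 365 = 6.825 days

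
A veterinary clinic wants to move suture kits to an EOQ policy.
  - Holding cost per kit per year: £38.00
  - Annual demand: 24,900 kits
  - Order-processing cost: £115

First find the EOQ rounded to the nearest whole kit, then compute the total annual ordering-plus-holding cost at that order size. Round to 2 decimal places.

EOQ = √(2DS/H) = √(2 × 24,900 × 115 / 38)
    = √(150,710.53) ≈ 388.21 → Q = 388 kits
Orders/yr = 24,900/388 = 64.175; ordering cost = 64.175 × £115 = £7,380.15
Average inventory = 388/2 = 194; holding cost = 194 × £38 = £7,372.00
Total = £7,380.15 + £7,372.00 = £14,752.15

£14,752.15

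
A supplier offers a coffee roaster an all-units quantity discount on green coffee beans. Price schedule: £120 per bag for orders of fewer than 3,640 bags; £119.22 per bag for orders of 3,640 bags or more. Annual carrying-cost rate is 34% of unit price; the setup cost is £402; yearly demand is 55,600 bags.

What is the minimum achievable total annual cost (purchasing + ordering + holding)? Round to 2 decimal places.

H₁ = 34%×£120 = £40.8000;  H₂ = 34%×£119.22 = £40.5348
EOQ₁ = √(2×55,600×402/40.8000) = 1,046.73  (< 3,640, feasible at tier 1)
EOQ₂ = √(2×55,600×402/40.5348) = 1,050.15  (< 3,640 → use Q = 3,640 at tier-2 price)
TC(tier 1 (EOQ₁), Q≈1,046.7) = £6,714,706.65
TC(tier 2, Q≈3,640.0) = £6,708,545.78
Minimum at tier 2: £6,708,545.78

£6,708,545.78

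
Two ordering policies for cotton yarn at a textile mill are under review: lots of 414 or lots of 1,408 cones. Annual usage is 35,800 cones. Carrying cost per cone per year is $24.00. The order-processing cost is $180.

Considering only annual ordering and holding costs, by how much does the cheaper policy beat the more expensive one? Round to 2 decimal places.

$939.49

Annual cost at Q: ordering D·S/Q plus holding Q·H/2.
TC(414) = (35,800/414)×180 + (414/2)×24 = $20,533.22
TC(1,408) = (35,800/1,408)×180 + (1,408/2)×24 = $21,472.70
Cheaper: Q = 414.  Difference = $939.49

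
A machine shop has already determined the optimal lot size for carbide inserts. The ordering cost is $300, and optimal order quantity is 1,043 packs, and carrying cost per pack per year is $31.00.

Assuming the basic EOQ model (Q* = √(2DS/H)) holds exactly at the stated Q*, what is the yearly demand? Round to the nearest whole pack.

EOQ relation: Q² = 2DS/H, so rearrange for the unknown.
D = Q²H / (2S) = 1,043² × 31 / (2 × 300) = 56,205.53

56,206 packs per year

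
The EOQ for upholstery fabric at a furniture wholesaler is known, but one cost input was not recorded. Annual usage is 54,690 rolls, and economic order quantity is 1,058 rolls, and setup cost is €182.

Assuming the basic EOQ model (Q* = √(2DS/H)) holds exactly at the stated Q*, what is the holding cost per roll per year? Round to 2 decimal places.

EOQ relation: Q² = 2DS/H, so rearrange for the unknown.
H = 2DS / Q² = 2 × 54,690 × 182 / 1,058² = 17.7843

€17.78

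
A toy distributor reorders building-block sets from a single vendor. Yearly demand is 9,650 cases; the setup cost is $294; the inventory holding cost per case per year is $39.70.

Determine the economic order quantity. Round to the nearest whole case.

378 cases

EOQ = √(2DS/H) = √(2 × 9,650 × 294 / 39.7)
    = √(142,926.95) ≈ 378.06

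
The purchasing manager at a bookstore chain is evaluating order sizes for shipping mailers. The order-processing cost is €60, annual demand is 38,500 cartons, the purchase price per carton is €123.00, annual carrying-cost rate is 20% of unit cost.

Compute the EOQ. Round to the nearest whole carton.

433 cartons

H = i·C = 0.2 × €123 = €24.6000 per carton-year
2DS/H = 2·38,500·60/24.6 = 187,804.88
EOQ = √187,804.88 ≈ 433.36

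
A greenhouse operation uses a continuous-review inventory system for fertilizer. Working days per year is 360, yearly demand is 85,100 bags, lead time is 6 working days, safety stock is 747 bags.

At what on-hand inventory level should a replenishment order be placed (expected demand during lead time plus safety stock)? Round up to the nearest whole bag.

Daily demand d = 85,100 / 360 = 236.389 bags/day
Demand during lead time = 236.389 × 6 = 1,418.33
Reorder point = 1,418.33 + 747 = 2,165.33 → round up

2,166 bags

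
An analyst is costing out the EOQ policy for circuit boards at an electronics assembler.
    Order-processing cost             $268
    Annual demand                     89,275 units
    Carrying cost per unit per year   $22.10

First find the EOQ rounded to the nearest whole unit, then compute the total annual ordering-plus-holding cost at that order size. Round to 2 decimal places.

$32,519.47

Optimal lot size Q* = (2 × 89,275 × $268 / $22.1)^½ ≈ 1,471.47 → Q = 1,471 units
Orders/yr = 89,275/1,471 = 60.690; ordering cost = 60.690 × $268 = $16,264.92
Average inventory = 1,471/2 = 735.5; holding cost = 735.5 × $22.1 = $16,254.55
Total = $16,264.92 + $16,254.55 = $32,519.47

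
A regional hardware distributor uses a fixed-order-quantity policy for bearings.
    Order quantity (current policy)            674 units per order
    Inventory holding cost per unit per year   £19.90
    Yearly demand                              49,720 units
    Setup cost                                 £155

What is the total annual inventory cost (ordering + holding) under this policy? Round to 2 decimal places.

£18,140.42

Ordering: D/Q × S = 49,720/674 × £155 = £11,434.12
Holding:  Q/2 × H = 674/2 × £19.9 = £6,706.30
Total = £11,434.12 + £6,706.30 = £18,140.42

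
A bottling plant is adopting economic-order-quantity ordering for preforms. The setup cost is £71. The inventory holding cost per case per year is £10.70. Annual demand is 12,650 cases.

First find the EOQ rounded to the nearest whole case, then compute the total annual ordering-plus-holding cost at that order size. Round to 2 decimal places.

Optimal lot size Q* = (2 × 12,650 × £71 / £10.7)^½ ≈ 409.73 → Q = 410 cases
Ordering: D/Q × S = 12,650/410 × £71 = £2,190.61
Holding:  Q/2 × H = 410/2 × £10.7 = £2,193.50
Total = £2,190.61 + £2,193.50 = £4,384.11

£4,384.11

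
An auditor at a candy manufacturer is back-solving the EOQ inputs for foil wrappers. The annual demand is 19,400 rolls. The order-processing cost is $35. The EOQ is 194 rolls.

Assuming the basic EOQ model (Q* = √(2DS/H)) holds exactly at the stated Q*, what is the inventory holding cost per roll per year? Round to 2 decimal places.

$36.08

Since Q* = (2DS/H)^½, squaring gives Q*²·H = 2DS.
H = 2DS / Q² = 2 × 19,400 × 35 / 194² = 36.0825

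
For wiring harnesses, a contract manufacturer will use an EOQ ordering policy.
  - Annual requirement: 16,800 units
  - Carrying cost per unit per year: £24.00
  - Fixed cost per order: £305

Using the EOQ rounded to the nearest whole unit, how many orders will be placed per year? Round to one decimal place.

2DS/H = 2·16,800·305/24 = 427,000.00
EOQ = √427,000.00 ≈ 653.45 → Q = 653
N = D/Q = 16,800/653 ≈ 25.727 orders/yr

25.7 orders per year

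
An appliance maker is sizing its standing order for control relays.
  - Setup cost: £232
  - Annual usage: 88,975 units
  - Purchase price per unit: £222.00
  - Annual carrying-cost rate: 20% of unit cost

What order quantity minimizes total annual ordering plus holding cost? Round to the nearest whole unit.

964 units

Carrying cost H = £222 × 20% = £44.4000/unit/yr
EOQ = √(2DS/H) = √(2 × 88,975 × 232 / 44.4)
    = √(929,828.83) ≈ 964.28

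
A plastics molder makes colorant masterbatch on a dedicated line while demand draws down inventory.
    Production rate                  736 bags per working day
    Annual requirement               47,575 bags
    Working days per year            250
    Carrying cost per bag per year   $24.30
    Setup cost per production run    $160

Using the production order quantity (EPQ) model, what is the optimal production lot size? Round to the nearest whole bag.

919 bags

d = 47,575/250 = 190.3000 bags/day;  effective holding cost H(1 − d/p) = 24.3·(1 − 190.3000/736) = 18.01700
Q* = √(2DS / H_eff) = √(2·47,575·160 / 18.01700) ≈ 919.23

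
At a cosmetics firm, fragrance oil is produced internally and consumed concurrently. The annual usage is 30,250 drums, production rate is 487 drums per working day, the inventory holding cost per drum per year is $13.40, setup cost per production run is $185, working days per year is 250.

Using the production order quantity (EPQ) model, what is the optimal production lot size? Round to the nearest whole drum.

Daily demand d = 30,250/250 = 121.000; p = 487; 1 − d/p = 0.75154
EPQ = √(2DS / (H(1 − d/p)))
    = √(2 × 30,250 × 185 / (13.4 × 0.75154)) ≈ 1,054.23

1,054 drums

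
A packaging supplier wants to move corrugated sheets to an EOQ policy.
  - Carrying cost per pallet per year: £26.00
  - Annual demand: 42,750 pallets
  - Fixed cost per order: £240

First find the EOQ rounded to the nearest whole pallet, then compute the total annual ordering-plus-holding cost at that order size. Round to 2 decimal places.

2DS/H = 2·42,750·240/26 = 789,230.77
EOQ = √789,230.77 ≈ 888.39 → Q = 888 pallets
Ordering: D/Q × S = 42,750/888 × £240 = £11,554.05
Holding:  Q/2 × H = 888/2 × £26 = £11,544.00
Total = £11,554.05 + £11,544.00 = £23,098.05

£23,098.05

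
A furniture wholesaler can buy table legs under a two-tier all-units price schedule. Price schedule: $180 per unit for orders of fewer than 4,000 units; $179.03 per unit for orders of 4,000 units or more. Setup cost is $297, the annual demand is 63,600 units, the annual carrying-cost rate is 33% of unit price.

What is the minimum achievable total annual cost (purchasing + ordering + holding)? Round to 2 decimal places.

$11,495,371.27

H₁ = 33%×$180 = $59.4000;  H₂ = 33%×$179.03 = $59.0799
EOQ₁ = √(2×63,600×297/59.4000) = 797.50  (< 4,000, feasible at tier 1)
EOQ₂ = √(2×63,600×297/59.0799) = 799.65  (< 4,000 → use Q = 4,000 at tier-2 price)
TC(tier 1 (EOQ₁), Q≈797.5) = $11,495,371.27
TC(tier 2, Q≈4,000.0) = $11,509,190.10
Minimum at tier 1 (EOQ₁): $11,495,371.27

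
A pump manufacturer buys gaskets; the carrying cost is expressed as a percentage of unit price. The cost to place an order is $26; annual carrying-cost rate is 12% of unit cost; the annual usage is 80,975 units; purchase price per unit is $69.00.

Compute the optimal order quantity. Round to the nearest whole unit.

713 units

H = i·C = 0.12 × $69 = $8.2800 per unit-year
2DS/H = 2·80,975·26/8.28 = 508,538.65
EOQ = √508,538.65 ≈ 713.12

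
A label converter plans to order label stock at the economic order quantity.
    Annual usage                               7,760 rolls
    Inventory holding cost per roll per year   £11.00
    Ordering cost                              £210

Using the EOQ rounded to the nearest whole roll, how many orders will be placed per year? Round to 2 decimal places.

Optimal lot size Q* = (2 × 7,760 × £210 / £11)^½ ≈ 544.33 → Q = 544
Orders per year = D/Q = 7,760 / 544 = 14.265

14.26 orders per year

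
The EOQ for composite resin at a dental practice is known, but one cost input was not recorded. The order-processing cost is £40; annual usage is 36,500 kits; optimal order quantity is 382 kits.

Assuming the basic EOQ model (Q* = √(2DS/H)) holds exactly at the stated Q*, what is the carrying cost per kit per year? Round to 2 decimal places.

EOQ relation: Q² = 2DS/H, so rearrange for the unknown.
H = 2DS / Q² = 2 × 36,500 × 40 / 382² = 20.0104

£20.01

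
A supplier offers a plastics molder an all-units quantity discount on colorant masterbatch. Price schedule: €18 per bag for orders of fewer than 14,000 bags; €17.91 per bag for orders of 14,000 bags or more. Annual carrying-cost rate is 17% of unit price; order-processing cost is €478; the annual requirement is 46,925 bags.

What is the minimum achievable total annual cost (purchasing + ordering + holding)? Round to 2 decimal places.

€856,366.34

H₁ = 17%×€18 = €3.0600;  H₂ = 17%×€17.91 = €3.0447
EOQ₁ = √(2×46,925×478/3.0600) = 3,828.87  (< 14,000, feasible at tier 1)
EOQ₂ = √(2×46,925×478/3.0447) = 3,838.48  (< 14,000 → use Q = 14,000 at tier-2 price)
TC(tier 1 (EOQ₁), Q≈3,828.9) = €856,366.34
TC(tier 2, Q≈14,000.0) = €863,341.80
Minimum at tier 1 (EOQ₁): €856,366.34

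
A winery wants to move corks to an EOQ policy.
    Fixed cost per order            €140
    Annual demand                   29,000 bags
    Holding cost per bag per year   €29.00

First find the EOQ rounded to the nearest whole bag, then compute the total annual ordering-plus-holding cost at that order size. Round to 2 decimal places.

€15,345.36

Q* = √(2·D·S / H) = √(2·29,000·140 / 29) = √280,000.0 ≈ 529.15 → Q = 529 bags
Annual ordering cost = (D/Q)·S = (29,000/529) × 140 = €7,674.86
Annual holding cost  = (Q/2)·H = (529/2) × 29 = €7,670.50
Total = €7,674.86 + €7,670.50 = €15,345.36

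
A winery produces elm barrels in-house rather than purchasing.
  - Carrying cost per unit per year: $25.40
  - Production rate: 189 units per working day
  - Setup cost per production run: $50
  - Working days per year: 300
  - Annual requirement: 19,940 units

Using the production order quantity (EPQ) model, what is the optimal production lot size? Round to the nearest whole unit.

d = 19,940/300 = 66.4667 units/day;  effective holding cost H(1 − d/p) = 25.4·(1 − 66.4667/189) = 16.46744
Q* = √(2DS / H_eff) = √(2·19,940·50 / 16.46744) ≈ 347.98

348 units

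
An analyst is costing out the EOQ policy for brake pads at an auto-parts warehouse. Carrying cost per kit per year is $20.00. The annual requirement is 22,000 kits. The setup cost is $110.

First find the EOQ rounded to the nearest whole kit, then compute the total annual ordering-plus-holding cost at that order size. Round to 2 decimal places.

2DS/H = 2·22,000·110/20 = 242,000.00
EOQ = √242,000.00 ≈ 491.93 → Q = 492 kits
Annual ordering cost = (D/Q)·S = (22,000/492) × 110 = $4,918.70
Annual holding cost  = (Q/2)·H = (492/2) × 20 = $4,920.00
Total = $4,918.70 + $4,920.00 = $9,838.70

$9,838.70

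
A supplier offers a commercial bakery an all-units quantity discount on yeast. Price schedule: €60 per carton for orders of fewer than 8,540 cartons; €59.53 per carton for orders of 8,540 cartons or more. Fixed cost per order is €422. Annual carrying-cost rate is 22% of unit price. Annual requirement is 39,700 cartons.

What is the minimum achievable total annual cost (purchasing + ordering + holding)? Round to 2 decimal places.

H₁ = 22%×€60 = €13.2000;  H₂ = 22%×€59.53 = €13.0966
EOQ₁ = √(2×39,700×422/13.2000) = 1,593.23  (< 8,540, feasible at tier 1)
EOQ₂ = √(2×39,700×422/13.0966) = 1,599.51  (< 8,540 → use Q = 8,540 at tier-2 price)
TC(tier 1 (EOQ₁), Q≈1,593.2) = €2,403,030.69
TC(tier 2, Q≈8,540.0) = €2,421,225.24
Minimum at tier 1 (EOQ₁): €2,403,030.69

€2,403,030.69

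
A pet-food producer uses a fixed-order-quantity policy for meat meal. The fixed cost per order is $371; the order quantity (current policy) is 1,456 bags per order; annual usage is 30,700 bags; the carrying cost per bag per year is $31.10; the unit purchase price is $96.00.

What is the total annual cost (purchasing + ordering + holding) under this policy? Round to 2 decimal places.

Ordering: D/Q × S = 30,700/1,456 × $371 = $7,822.60
Holding:  Q/2 × H = 1,456/2 × $31.1 = $22,640.80
Purchase cost = D·C = 30,700 × 96 = $2,947,200.00
Total = $7,822.60 + $22,640.80 + $2,947,200.00 = $2,977,663.40

$2,977,663.40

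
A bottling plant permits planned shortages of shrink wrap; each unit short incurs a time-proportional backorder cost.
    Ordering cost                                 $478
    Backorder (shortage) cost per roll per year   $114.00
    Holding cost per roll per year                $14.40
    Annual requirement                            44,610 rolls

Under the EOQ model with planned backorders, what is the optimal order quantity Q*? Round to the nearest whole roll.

Q* = √(2DS/H) · √((H + b)/b)
   = √(2 × 44,610 × 478 / 14.4) · √((14.4 + 114) / 114)
   = 1,720.932 × 1.0613 ≈ 1,826.39

1,826 rolls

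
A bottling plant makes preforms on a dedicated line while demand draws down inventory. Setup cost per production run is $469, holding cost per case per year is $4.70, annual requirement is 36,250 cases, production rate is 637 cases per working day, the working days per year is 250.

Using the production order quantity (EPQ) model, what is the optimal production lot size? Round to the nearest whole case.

Daily demand d = 36,250/250 = 145.000; p = 637; 1 − d/p = 0.77237
EPQ = √(2DS / (H(1 − d/p)))
    = √(2 × 36,250 × 469 / (4.7 × 0.77237)) ≈ 3,060.51

3,061 cases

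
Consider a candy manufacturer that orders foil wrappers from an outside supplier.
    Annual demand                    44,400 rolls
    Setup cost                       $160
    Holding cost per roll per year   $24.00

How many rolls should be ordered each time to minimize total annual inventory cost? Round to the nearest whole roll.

Q* = √(2·D·S / H) = √(2·44,400·160 / 24) = √592,000.0 ≈ 769.42

769 rolls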